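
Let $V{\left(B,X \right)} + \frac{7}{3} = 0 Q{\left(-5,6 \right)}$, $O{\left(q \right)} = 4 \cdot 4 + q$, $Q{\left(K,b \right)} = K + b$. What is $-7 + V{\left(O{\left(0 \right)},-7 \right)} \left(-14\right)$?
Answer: $\frac{77}{3} \approx 25.667$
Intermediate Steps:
$O{\left(q \right)} = 16 + q$
$V{\left(B,X \right)} = - \frac{7}{3}$ ($V{\left(B,X \right)} = - \frac{7}{3} + 0 \left(-5 + 6\right) = - \frac{7}{3} + 0 \cdot 1 = - \frac{7}{3} + 0 = - \frac{7}{3}$)
$-7 + V{\left(O{\left(0 \right)},-7 \right)} \left(-14\right) = -7 - - \frac{98}{3} = -7 + \frac{98}{3} = \frac{77}{3}$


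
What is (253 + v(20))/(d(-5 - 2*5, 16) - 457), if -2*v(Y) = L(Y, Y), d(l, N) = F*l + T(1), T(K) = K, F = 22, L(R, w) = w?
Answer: -81/262 ≈ -0.30916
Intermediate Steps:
d(l, N) = 1 + 22*l (d(l, N) = 22*l + 1 = 1 + 22*l)
v(Y) = -Y/2
(253 + v(20))/(d(-5 - 2*5, 16) - 457) = (253 - 1/2*20)/((1 + 22*(-5 - 2*5)) - 457) = (253 - 10)/((1 + 22*(-5 - 10)) - 457) = 243/((1 + 22*(-15)) - 457) = 243/((1 - 330) - 457) = 243/(-329 - 457) = 243/(-786) = 243*(-1/786) = -81/262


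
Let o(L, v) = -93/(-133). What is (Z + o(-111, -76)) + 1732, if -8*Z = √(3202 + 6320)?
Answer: 230449/133 - 69*√2/8 ≈ 1720.5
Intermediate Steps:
o(L, v) = 93/133 (o(L, v) = -93*(-1/133) = 93/133)
Z = -69*√2/8 (Z = -√(3202 + 6320)/8 = -69*√2/8 ≈ -12.198)
(Z + o(-111, -76)) + 1732 = (-69*√2/8 + 93/133) + 1732 = (93/133 - 69*√2/8) + 1732 = 230449/133 - 69*√2/8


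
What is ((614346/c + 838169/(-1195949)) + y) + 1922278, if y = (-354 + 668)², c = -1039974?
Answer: 418912047364060494/207292644221 ≈ 2.0209e+6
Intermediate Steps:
y = 98596 (y = 314² = 98596)
((614346/c + 838169/(-1195949)) + y) + 1922278 = ((614346/(-1039974) + 838169/(-1195949)) + 98596) + 1922278 = ((614346*(-1/1039974) + 838169*(-1/1195949)) + 98596) + 1922278 = ((-102391/173329 - 838169/1195949) + 98596) + 1922278 = (-267733408660/207292644221 + 98596) + 1922278 = 20437957816205056/207292644221 + 1922278 = 418912047364060494/207292644221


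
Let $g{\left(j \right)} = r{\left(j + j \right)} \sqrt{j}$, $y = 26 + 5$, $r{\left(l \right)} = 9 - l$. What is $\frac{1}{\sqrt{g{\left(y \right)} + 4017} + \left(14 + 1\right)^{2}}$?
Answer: $\frac{1}{225 + \sqrt{4017 - 53 \sqrt{31}}} \approx 0.0034964$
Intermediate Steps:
$y = 31$
$g{\left(j \right)} = \sqrt{j} \left(9 - 2 j\right)$ ($g{\left(j \right)} = \left(9 - \left(j + j\right)\right) \sqrt{j} = \left(9 - 2 j\right) \sqrt{j} = \sqrt{j} \left(9 - 2 j\right)$)
$\frac{1}{\sqrt{g{\left(y \right)} + 4017} + \left(14 + 1\right)^{2}} = \frac{1}{\sqrt{\sqrt{31} \left(9 - 62\right) + 4017} + \left(14 + 1\right)^{2}} = \frac{1}{\sqrt{\sqrt{31} \left(9 - 62\right) + 4017} + 15^{2}} = \frac{1}{\sqrt{\sqrt{31} \left(-53\right) + 4017} + 225} = \frac{1}{\sqrt{- 53 \sqrt{31} + 4017} + 225} = \frac{1}{\sqrt{4017 - 53 \sqrt{31}} + 225} = \frac{1}{225 + \sqrt{4017 - 53 \sqrt{31}}}$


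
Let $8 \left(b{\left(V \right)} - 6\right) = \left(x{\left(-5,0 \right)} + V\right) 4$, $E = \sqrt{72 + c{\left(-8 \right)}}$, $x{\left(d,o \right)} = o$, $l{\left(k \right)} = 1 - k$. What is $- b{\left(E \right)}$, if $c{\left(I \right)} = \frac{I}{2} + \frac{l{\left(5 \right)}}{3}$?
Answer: $-6 - \frac{5 \sqrt{6}}{3} \approx -10.082$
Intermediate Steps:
$c{\left(I \right)} = - \frac{4}{3} + \frac{I}{2}$ ($c{\left(I \right)} = \frac{I}{2} + \frac{1 - 5}{3} = I \frac{1}{2} + \left(1 - 5\right) \frac{1}{3} = \frac{I}{2} - \frac{4}{3} = - \frac{4}{3} + \frac{I}{2}$)
$E = \frac{10 \sqrt{6}}{3}$ ($E = \sqrt{72 + \left(- \frac{4}{3} + \frac{1}{2} \left(-8\right)\right)} = \sqrt{72 - \frac{16}{3}} = \sqrt{\frac{200}{3}} = \frac{10 \sqrt{6}}{3} \approx 8.165$)
$b{\left(V \right)} = 6 + \frac{V}{2}$ ($b{\left(V \right)} = 6 + \frac{\left(0 + V\right) 4}{8} = 6 + \frac{V 4}{8} = 6 + \frac{4 V}{8} = 6 + \frac{V}{2}$)
$- b{\left(E \right)} = - (6 + \frac{\frac{10}{3} \sqrt{6}}{2}) = - (6 + \frac{5 \sqrt{6}}{3}) = -6 - \frac{5 \sqrt{6}}{3}$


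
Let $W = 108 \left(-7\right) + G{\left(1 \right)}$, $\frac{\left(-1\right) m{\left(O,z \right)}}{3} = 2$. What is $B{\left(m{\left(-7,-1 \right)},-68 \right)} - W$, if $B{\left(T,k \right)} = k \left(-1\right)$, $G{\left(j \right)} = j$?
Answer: $823$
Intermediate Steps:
$m{\left(O,z \right)} = -6$ ($m{\left(O,z \right)} = \left(-3\right) 2 = -6$)
$B{\left(T,k \right)} = - k$
$W = -755$ ($W = 108 \left(-7\right) + 1 = -756 + 1 = -755$)
$B{\left(m{\left(-7,-1 \right)},-68 \right)} - W = \left(-1\right) \left(-68\right) - -755 = 68 + 755 = 823$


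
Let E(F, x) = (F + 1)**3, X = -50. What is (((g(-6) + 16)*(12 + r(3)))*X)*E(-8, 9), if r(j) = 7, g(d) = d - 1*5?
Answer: 1629250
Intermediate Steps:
E(F, x) = (1 + F)**3
g(d) = -5 + d (g(d) = d - 5 = -5 + d)
(((g(-6) + 16)*(12 + r(3)))*X)*E(-8, 9) = ((((-5 - 6) + 16)*(12 + 7))*(-50))*(1 - 8)**3 = (((-11 + 16)*19)*(-50))*(-7)**3 = ((5*19)*(-50))*(-343) = (95*(-50))*(-343) = -4750*(-343) = 1629250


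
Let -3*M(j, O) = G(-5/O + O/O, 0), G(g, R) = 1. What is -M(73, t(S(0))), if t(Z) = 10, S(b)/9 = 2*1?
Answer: 1/3 ≈ 0.33333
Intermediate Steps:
S(b) = 18 (S(b) = 9*(2*1) = 9*2 = 18)
M(j, O) = -1/3 (M(j, O) = -1/3*1 = -1/3)
-M(73, t(S(0))) = -1*(-1/3) = 1/3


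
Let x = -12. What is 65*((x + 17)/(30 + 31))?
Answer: 325/61 ≈ 5.3279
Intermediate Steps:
65*((x + 17)/(30 + 31)) = 65*((-12 + 17)/(30 + 31)) = 65*(5/61) = 325/61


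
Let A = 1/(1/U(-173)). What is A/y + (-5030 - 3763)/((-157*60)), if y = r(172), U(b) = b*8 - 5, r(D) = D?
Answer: -241083/33755 ≈ -7.1421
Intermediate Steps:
U(b) = -5 + 8*b (U(b) = 8*b - 5 = -5 + 8*b)
y = 172
A = -1389 (A = 1/(1/(-5 + 8*(-173))) = 1/(1/(-5 - 1384)) = 1/(1/(-1389)) = 1/(-1/1389) = -1389)
A/y + (-5030 - 3763)/((-157*60)) = -1389/172 + (-5030 - 3763)/((-157*60)) = -1389*1/172 - 8793/(-9420) = -1389/172 - 8793*(-1/9420) = -1389/172 + 2931/3140 = -241083/33755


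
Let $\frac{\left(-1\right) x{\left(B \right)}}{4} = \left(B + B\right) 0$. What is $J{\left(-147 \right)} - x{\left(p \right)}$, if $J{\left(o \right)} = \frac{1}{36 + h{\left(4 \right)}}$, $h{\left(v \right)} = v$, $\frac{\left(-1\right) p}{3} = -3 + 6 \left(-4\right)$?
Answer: $\frac{1}{40} \approx 0.025$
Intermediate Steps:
$p = 81$ ($p = - 3 \left(-3 + 6 \left(-4\right)\right) = - 3 \left(-3 - 24\right) = \left(-3\right) \left(-27\right) = 81$)
$J{\left(o \right)} = \frac{1}{40}$ ($J{\left(o \right)} = \frac{1}{36 + 4} = \frac{1}{40}$)
$x{\left(B \right)} = 0$ ($x{\left(B \right)} = - 4 \left(B + B\right) 0 = - 4 \cdot 2 B 0 = \left(-4\right) 0 = 0$)
$J{\left(-147 \right)} - x{\left(p \right)} = \frac{1}{40} - 0 = \frac{1}{40} + 0 = \frac{1}{40}$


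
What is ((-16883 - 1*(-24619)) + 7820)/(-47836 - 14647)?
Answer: -15556/62483 ≈ -0.24896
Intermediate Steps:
((-16883 - 1*(-24619)) + 7820)/(-47836 - 14647) = ((-16883 + 24619) + 7820)/(-62483) = (7736 + 7820)*(-1/62483) = 15556*(-1/62483) = -15556/62483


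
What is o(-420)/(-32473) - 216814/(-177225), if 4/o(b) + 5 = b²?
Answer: 248385363313358/203031612526575 ≈ 1.2234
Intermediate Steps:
o(b) = 4/(-5 + b²)
o(-420)/(-32473) - 216814/(-177225) = (4/(-5 + (-420)²))/(-32473) - 216814/(-177225) = (4/(-5 + 176400))*(-1/32473) - 216814*(-1/177225) = (4/176395)*(-1/32473) + 216814/177225 = -4/5728074835 + 216814/177225 = 248385363313358/203031612526575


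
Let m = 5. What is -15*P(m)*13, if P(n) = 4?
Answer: -780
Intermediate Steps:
-15*P(m)*13 = -15*4*13 = -60*13 = -780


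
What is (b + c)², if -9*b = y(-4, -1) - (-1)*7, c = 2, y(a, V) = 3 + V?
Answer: 1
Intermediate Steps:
b = -1 (b = -((3 - 1) - (-1)*7)/9 = -(2 - 1*(-7))/9 = -(2 + 7)/9 = -⅑*9 = -1)
(b + c)² = (-1 + 2)² = 1² = 1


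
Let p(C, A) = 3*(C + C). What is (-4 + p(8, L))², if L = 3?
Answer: 1936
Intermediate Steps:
p(C, A) = 6*C (p(C, A) = 3*(2*C) = 6*C)
(-4 + p(8, L))² = (-4 + 6*8)² = (-4 + 48)² = 44² = 1936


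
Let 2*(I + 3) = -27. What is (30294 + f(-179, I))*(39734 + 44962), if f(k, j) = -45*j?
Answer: 2628667404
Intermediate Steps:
I = -33/2 (I = -3 + (½)*(-27) = -3 - 27/2 = -33/2 ≈ -16.500)
(30294 + f(-179, I))*(39734 + 44962) = (30294 - 45*(-33/2))*(39734 + 44962) = (30294 + 1485/2)*84696 = (62073/2)*84696 = 2628667404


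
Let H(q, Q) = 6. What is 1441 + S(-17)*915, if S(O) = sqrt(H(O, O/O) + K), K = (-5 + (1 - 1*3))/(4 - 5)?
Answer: 1441 + 915*sqrt(13) ≈ 4740.1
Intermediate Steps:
K = 7 (K = (-5 + (1 - 3))/(-1) = (-5 - 2)*(-1) = -7*(-1) = 7)
S(O) = sqrt(13) (S(O) = sqrt(6 + 7) = sqrt(13))
1441 + S(-17)*915 = 1441 + sqrt(13)*915 = 1441 + 915*sqrt(13)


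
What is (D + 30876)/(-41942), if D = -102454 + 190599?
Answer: -119021/41942 ≈ -2.8378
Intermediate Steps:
D = 88145
(D + 30876)/(-41942) = (88145 + 30876)/(-41942) = 119021*(-1/41942) = -119021/41942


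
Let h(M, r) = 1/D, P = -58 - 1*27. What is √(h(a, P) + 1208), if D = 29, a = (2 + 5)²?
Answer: √1015957/29 ≈ 34.757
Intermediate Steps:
a = 49 (a = 7² = 49)
P = -85 (P = -58 - 27 = -85)
h(M, r) = 1/29
√(h(a, P) + 1208) = √(1/29 + 1208) = √(35033/29) = √1015957/29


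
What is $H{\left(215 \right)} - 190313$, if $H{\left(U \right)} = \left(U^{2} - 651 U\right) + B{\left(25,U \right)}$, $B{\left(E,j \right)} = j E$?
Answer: $-278678$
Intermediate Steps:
$B{\left(E,j \right)} = E j$
$H{\left(U \right)} = U^{2} - 626 U$ ($H{\left(U \right)} = \left(U^{2} - 651 U\right) + 25 U = U^{2} - 626 U$)
$H{\left(215 \right)} - 190313 = 215 \left(-626 + 215\right) - 190313 = 215 \left(-411\right) - 190313 = -88365 - 190313 = -278678$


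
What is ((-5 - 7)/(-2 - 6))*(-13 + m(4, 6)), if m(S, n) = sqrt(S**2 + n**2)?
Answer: -39/2 + 3*sqrt(13) ≈ -8.6833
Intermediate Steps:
((-5 - 7)/(-2 - 6))*(-13 + m(4, 6)) = ((-5 - 7)/(-2 - 6))*(-13 + sqrt(4**2 + 6**2)) = (-12/(-8))*(-13 + sqrt(16 + 36)) = (-12*(-1/8))*(-13 + sqrt(52)) = 3*(-13 + 2*sqrt(13))/2 = -39/2 + 3*sqrt(13)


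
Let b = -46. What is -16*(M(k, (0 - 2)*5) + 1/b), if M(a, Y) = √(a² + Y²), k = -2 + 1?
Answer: 8/23 - 16*√101 ≈ -160.45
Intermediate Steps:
k = -1
M(a, Y) = √(Y² + a²)
-16*(M(k, (0 - 2)*5) + 1/b) = -16*(√(((0 - 2)*5)² + (-1)²) + 1/(-46)) = -16*(√((-2*5)² + 1) - 1/46) = -16*(√((-10)² + 1) - 1/46) = -16*(√(100 + 1) - 1/46) = -16*(√101 - 1/46) = -16*(-1/46 + √101) = 8/23 - 16*√101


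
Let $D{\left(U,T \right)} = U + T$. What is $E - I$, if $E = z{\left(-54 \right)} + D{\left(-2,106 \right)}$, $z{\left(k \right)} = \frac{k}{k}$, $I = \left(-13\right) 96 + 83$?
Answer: $1270$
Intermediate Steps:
$D{\left(U,T \right)} = T + U$
$I = -1165$ ($I = -1248 + 83 = -1165$)
$z{\left(k \right)} = 1$
$E = 105$ ($E = 1 + \left(106 - 2\right) = 1 + 104 = 105$)
$E - I = 105 - -1165 = 105 + 1165 = 1270$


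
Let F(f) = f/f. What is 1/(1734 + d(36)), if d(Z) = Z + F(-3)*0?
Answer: 1/1770 ≈ 0.00056497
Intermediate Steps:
F(f) = 1
d(Z) = Z (d(Z) = Z + 1*0 = Z + 0 = Z)
1/(1734 + d(36)) = 1/(1734 + 36) = 1/1770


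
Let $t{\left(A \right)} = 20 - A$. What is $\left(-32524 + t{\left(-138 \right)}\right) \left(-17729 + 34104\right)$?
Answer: $-529993250$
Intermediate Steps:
$\left(-32524 + t{\left(-138 \right)}\right) \left(-17729 + 34104\right) = \left(-32524 + \left(20 - -138\right)\right) \left(-17729 + 34104\right) = \left(-32524 + \left(20 + 138\right)\right) 16375 = \left(-32524 + 158\right) 16375 = \left(-32366\right) 16375 = -529993250$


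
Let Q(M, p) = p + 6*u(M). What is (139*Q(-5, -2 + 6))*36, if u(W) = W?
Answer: -130104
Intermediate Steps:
Q(M, p) = p + 6*M
(139*Q(-5, -2 + 6))*36 = (139*((-2 + 6) + 6*(-5)))*36 = (139*(4 - 30))*36 = (139*(-26))*36 = -3614*36 = -130104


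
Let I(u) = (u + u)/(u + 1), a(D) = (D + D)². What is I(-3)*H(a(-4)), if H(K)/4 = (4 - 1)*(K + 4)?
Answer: 2448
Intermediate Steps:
a(D) = 4*D² (a(D) = (2*D)² = 4*D²)
I(u) = 2*u/(1 + u) (I(u) = (2*u)/(1 + u) = 2*u/(1 + u))
H(K) = 48 + 12*K (H(K) = 4*((4 - 1)*(K + 4)) = 4*(3*(4 + K)) = 4*(12 + 3*K) = 48 + 12*K)
I(-3)*H(a(-4)) = (2*(-3)/(1 - 3))*(48 + 12*(4*(-4)²)) = (2*(-3)/(-2))*(48 + 12*(4*16)) = (2*(-3)*(-½))*(48 + 12*64) = 3*(48 + 768) = 3*816 = 2448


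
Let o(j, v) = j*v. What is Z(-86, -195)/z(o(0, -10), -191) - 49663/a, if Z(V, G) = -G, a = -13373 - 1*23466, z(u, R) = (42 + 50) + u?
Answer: 11752601/3389188 ≈ 3.4677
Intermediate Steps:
z(u, R) = 92 + u
a = -36839 (a = -13373 - 23466 = -36839)
Z(-86, -195)/z(o(0, -10), -191) - 49663/a = (-1*(-195))/(92 + 0*(-10)) - 49663/(-36839) = 195/(92 + 0) - 49663*(-1/36839) = 195/92 + 49663/36839 = 11752601/3389188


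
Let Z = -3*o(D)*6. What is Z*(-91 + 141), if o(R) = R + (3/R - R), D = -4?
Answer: 675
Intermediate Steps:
o(R) = 3/R (o(R) = R + (-R + 3/R) = 3/R)
Z = 27/2 (Z = -9/(-4)*6 = -9*(-1)/4*6 = -3*(-¾)*6 = (9/4)*6 = 27/2 ≈ 13.500)
Z*(-91 + 141) = 27*(-91 + 141)/2 = (27/2)*50 = 675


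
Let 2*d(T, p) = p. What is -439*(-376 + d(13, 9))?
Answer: 326177/2 ≈ 1.6309e+5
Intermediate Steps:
d(T, p) = p/2
-439*(-376 + d(13, 9)) = -439*(-376 + (½)*9) = -439*(-376 + 9/2) = -439*(-743/2) = 326177/2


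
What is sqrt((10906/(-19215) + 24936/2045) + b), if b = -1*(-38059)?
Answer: sqrt(5331861048654565)/374235 ≈ 195.12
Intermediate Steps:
b = 38059
sqrt((10906/(-19215) + 24936/2045) + b) = sqrt((10906/(-19215) + 24936/2045) + 38059) = sqrt((10906*(-1/19215) + 24936*(1/2045)) + 38059) = sqrt((-1558/2745 + 24936/2045) + 38059) = sqrt(13052642/1122705 + 38059) = sqrt(42742082237/1122705) = sqrt(5331861048654565)/374235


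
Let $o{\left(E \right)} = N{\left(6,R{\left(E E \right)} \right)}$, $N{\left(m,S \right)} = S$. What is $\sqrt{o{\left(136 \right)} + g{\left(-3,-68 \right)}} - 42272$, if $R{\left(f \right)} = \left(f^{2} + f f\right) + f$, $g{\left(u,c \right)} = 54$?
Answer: $-42272 + \sqrt{684222582} \approx -16114.0$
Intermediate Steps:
$R{\left(f \right)} = f + 2 f^{2}$ ($R{\left(f \right)} = \left(f^{2} + f^{2}\right) + f = 2 f^{2} + f = f + 2 f^{2}$)
$o{\left(E \right)} = E^{2} \left(1 + 2 E^{2}\right)$ ($o{\left(E \right)} = E E \left(1 + 2 E E\right) = E^{2} \left(1 + 2 E^{2}\right)$)
$\sqrt{o{\left(136 \right)} + g{\left(-3,-68 \right)}} - 42272 = \sqrt{\left(136^{2} + 2 \cdot 136^{4}\right) + 54} - 42272 = \sqrt{\left(18496 + 2 \cdot 342102016\right) + 54} - 42272 = \sqrt{\left(18496 + 684204032\right) + 54} - 42272 = \sqrt{684222528 + 54} - 42272 = \sqrt{684222582} - 42272 = -42272 + \sqrt{684222582}$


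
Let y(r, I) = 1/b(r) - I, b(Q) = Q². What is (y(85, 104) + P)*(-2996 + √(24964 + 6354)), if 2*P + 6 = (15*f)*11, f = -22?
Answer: 41603801204/7225 - 13886449*√31318/7225 ≈ 5.4182e+6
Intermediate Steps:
y(r, I) = r⁻² - I (y(r, I) = 1/(r²) - I = r⁻² - I)
P = -1818 (P = -3 + ((15*(-22))*11)/2 = -3 + (-330*11)/2 = -3 + (½)*(-3630) = -3 - 1815 = -1818)
(y(85, 104) + P)*(-2996 + √(24964 + 6354)) = ((85⁻² - 1*104) - 1818)*(-2996 + √(24964 + 6354)) = ((1/7225 - 104) - 1818)*(-2996 + √31318) = (-751399/7225 - 1818)*(-2996 + √31318) = -13886449*(-2996 + √31318)/7225 = 41603801204/7225 - 13886449*√31318/7225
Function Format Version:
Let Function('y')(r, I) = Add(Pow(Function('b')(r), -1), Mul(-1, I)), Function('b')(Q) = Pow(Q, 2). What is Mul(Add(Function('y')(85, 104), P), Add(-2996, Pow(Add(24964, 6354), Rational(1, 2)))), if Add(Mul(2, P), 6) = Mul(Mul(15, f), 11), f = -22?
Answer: Add(Rational(41603801204, 7225), Mul(Rational(-13886449, 7225), Pow(31318, Rational(1, 2)))) ≈ 5.4182e+6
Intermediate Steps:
Function('y')(r, I) = Add(Pow(r, -2), Mul(-1, I)) (Function('y')(r, I) = Add(Pow(Pow(r, 2), -1), Mul(-1, I)) = Add(Pow(r, -2), Mul(-1, I)))
P = -1818 (P = Add(-3, Mul(Rational(1, 2), Mul(Mul(15, -22), 11))) = Add(-3, Mul(Rational(1, 2), Mul(-330, 11))) = Add(-3, Mul(Rational(1, 2), -3630)) = Add(-3, -1815) = -1818)
Mul(Add(Function('y')(85, 104), P), Add(-2996, Pow(Add(24964, 6354), Rational(1, 2)))) = Mul(Add(Add(Pow(85, -2), Mul(-1, 104)), -1818), Add(-2996, Pow(Add(24964, 6354), Rational(1, 2)))) = Mul(Add(Add(Rational(1, 7225), -104), -1818), Add(-2996, Pow(31318, Rational(1, 2)))) = Mul(Add(Rational(-751399, 7225), -1818), Add(-2996, Pow(31318, Rational(1, 2)))) = Mul(Rational(-13886449, 7225), Add(-2996, Pow(31318, Rational(1, 2)))) = Add(Rational(41603801204, 7225), Mul(Rational(-13886449, 7225), Pow(31318, Rational(1, 2))))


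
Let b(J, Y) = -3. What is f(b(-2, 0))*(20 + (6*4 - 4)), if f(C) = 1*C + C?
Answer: -240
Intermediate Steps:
f(C) = 2*C (f(C) = C + C = 2*C)
f(b(-2, 0))*(20 + (6*4 - 4)) = (2*(-3))*(20 + (6*4 - 4)) = -6*(20 + (24 - 4)) = -6*(20 + 20) = -6*40 = -240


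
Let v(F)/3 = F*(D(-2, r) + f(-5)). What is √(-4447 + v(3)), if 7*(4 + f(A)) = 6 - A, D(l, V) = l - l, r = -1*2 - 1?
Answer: I*√218974/7 ≈ 66.849*I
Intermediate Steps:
r = -3 (r = -2 - 1 = -3)
D(l, V) = 0
f(A) = -22/7 - A/7 (f(A) = -4 + (6 - A)/7 = -4 + (6/7 - A/7) = -22/7 - A/7)
v(F) = -51*F/7 (v(F) = 3*(F*(0 + (-22/7 - ⅐*(-5)))) = 3*(F*(0 + (-22/7 + 5/7))) = 3*(F*(0 - 17/7)) = 3*(F*(-17/7)) = 3*(-17*F/7) = -51*F/7)
√(-4447 + v(3)) = √(-4447 - 51/7*3) = √(-4447 - 153/7) = √(-31282/7) = I*√218974/7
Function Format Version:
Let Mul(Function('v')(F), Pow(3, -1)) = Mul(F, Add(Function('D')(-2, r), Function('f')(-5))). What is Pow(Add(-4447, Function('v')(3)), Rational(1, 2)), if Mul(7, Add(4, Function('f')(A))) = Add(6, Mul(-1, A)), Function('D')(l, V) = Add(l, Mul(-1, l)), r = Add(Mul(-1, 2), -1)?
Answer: Mul(Rational(1, 7), I, Pow(218974, Rational(1, 2))) ≈ Mul(66.849, I)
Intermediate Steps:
r = -3 (r = Add(-2, -1) = -3)
Function('D')(l, V) = 0
Function('f')(A) = Add(Rational(-22, 7), Mul(Rational(-1, 7), A)) (Function('f')(A) = Add(-4, Mul(Rational(1, 7), Add(6, Mul(-1, A)))) = Add(-4, Add(Rational(6, 7), Mul(Rational(-1, 7), A))) = Add(Rational(-22, 7), Mul(Rational(-1, 7), A)))
Function('v')(F) = Mul(Rational(-51, 7), F) (Function('v')(F) = Mul(3, Mul(F, Add(0, Add(Rational(-22, 7), Mul(Rational(-1, 7), -5))))) = Mul(3, Mul(F, Add(0, Add(Rational(-22, 7), Rational(5, 7))))) = Mul(3, Mul(F, Add(0, Rational(-17, 7)))) = Mul(3, Mul(F, Rational(-17, 7))) = Mul(3, Mul(Rational(-17, 7), F)) = Mul(Rational(-51, 7), F))
Pow(Add(-4447, Function('v')(3)), Rational(1, 2)) = Pow(Add(-4447, Mul(Rational(-51, 7), 3)), Rational(1, 2)) = Pow(Add(-4447, Rational(-153, 7)), Rational(1, 2)) = Pow(Rational(-31282, 7), Rational(1, 2)) = Mul(Rational(1, 7), I, Pow(218974, Rational(1, 2)))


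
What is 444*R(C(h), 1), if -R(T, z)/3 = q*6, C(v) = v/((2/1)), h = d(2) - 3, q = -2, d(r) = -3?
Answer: 15984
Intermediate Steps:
h = -6 (h = -3 - 3 = -6)
C(v) = v/2 (C(v) = v/((2*1)) = v/2)
R(T, z) = 36 (R(T, z) = -(-6)*6 = -3*(-12) = 36)
444*R(C(h), 1) = 444*36 = 15984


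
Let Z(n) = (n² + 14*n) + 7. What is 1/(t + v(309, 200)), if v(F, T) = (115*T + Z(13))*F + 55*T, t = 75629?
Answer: 1/7304251 ≈ 1.3691e-7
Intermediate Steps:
Z(n) = 7 + n² + 14*n
v(F, T) = 55*T + F*(358 + 115*T) (v(F, T) = (115*T + (7 + 13² + 14*13))*F + 55*T = (115*T + (7 + 169 + 182))*F + 55*T = (115*T + 358)*F + 55*T = (358 + 115*T)*F + 55*T = F*(358 + 115*T) + 55*T = 55*T + F*(358 + 115*T))
1/(t + v(309, 200)) = 1/(75629 + (55*200 + 358*309 + 115*309*200)) = 1/(75629 + (11000 + 110622 + 7107000)) = 1/(75629 + 7228622) = 1/7304251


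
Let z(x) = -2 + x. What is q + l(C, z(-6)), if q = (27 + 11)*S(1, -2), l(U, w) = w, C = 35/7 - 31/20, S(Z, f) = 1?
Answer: 30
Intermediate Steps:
C = 69/20 (C = 35*(1/7) - 31*1/20 = 5 - 31/20 = 69/20 ≈ 3.4500)
q = 38 (q = (27 + 11)*1 = 38*1 = 38)
q + l(C, z(-6)) = 38 + (-2 - 6) = 38 - 8 = 30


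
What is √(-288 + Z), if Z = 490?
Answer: √202 ≈ 14.213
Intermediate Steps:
√(-288 + Z) = √(-288 + 490) = √202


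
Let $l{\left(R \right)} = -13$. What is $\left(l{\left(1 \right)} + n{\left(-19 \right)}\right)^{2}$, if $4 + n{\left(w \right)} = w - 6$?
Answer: $1764$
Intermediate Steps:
$n{\left(w \right)} = -10 + w$ ($n{\left(w \right)} = -4 + \left(w - 6\right) = -4 + \left(-6 + w\right) = -10 + w$)
$\left(l{\left(1 \right)} + n{\left(-19 \right)}\right)^{2} = \left(-13 - 29\right)^{2} = \left(-42\right)^{2} = 1764$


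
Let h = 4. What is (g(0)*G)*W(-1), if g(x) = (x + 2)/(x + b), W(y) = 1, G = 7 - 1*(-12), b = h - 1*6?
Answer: -19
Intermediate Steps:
b = -2 (b = 4 - 1*6 = 4 - 6 = -2)
G = 19 (G = 7 + 12 = 19)
g(x) = (2 + x)/(-2 + x) (g(x) = (x + 2)/(x - 2) = (2 + x)/(-2 + x))
(g(0)*G)*W(-1) = (((2 + 0)/(-2 + 0))*19)*1 = ((2/(-2))*19)*1 = (-½*2*19)*1 = -1*19*1 = -19*1 = -19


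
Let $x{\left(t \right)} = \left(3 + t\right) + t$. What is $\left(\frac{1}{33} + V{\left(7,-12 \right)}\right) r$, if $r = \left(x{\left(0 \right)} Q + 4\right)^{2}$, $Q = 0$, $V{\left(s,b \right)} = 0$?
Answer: $\frac{16}{33} \approx 0.48485$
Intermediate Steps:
$x{\left(t \right)} = 3 + 2 t$
$r = 16$ ($r = \left(\left(3 + 2 \cdot 0\right) 0 + 4\right)^{2} = \left(\left(3 + 0\right) 0 + 4\right)^{2} = \left(3 \cdot 0 + 4\right)^{2} = \left(0 + 4\right)^{2} = 4^{2} = 16$)
$\left(\frac{1}{33} + V{\left(7,-12 \right)}\right) r = \left(\frac{1}{33} + 0\right) 16 = \frac{1}{33} \cdot 16 = \frac{16}{33}$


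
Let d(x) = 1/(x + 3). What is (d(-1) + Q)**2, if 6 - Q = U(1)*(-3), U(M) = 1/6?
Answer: 49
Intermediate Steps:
U(M) = 1/6
Q = 13/2 (Q = 6 - (-3)/6 = 6 - 1*(-1/2) = 6 + 1/2 = 13/2 ≈ 6.5000)
d(x) = 1/(3 + x)
(d(-1) + Q)**2 = (1/(3 - 1) + 13/2)**2 = (1/2 + 13/2)**2 = 7**2 = 49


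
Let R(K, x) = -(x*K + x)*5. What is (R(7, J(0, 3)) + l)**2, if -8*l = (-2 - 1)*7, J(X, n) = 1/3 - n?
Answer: 6880129/576 ≈ 11945.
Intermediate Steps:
J(X, n) = 1/3 - n
l = 21/8 (l = -(-2 - 1)*7/8 = -(-3)*7/8 = -1/8*(-21) = 21/8 ≈ 2.6250)
R(K, x) = -5*x - 5*K*x (R(K, x) = -(K*x + x)*5 = -(x + K*x)*5 = (-x - K*x)*5 = -5*x - 5*K*x)
(R(7, J(0, 3)) + l)**2 = (-5*(1/3 - 1*3)*(1 + 7) + 21/8)**2 = (-5*(1/3 - 3)*8 + 21/8)**2 = (-5*(-8/3)*8 + 21/8)**2 = (320/3 + 21/8)**2 = (2623/24)**2 = 6880129/576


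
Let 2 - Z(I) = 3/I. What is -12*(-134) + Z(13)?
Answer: 20927/13 ≈ 1609.8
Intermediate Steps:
Z(I) = 2 - 3/I
-12*(-134) + Z(13) = -12*(-134) + (2 - 3/13) = 1608 + (2 - 3*1/13) = 1608 + (2 - 3/13) = 1608 + 23/13 = 20927/13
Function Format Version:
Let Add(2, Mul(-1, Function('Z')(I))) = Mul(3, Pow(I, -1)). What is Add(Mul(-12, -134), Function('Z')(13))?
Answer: Rational(20927, 13) ≈ 1609.8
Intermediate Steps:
Function('Z')(I) = Add(2, Mul(-3, Pow(I, -1))) (Function('Z')(I) = Add(2, Mul(-1, Mul(3, Pow(I, -1)))) = Add(2, Mul(-3, Pow(I, -1))))
Add(Mul(-12, -134), Function('Z')(13)) = Add(Mul(-12, -134), Add(2, Mul(-3, Pow(13, -1)))) = Add(1608, Add(2, Mul(-3, Rational(1, 13)))) = Add(1608, Add(2, Rational(-3, 13))) = Add(1608, Rational(23, 13)) = Rational(20927, 13)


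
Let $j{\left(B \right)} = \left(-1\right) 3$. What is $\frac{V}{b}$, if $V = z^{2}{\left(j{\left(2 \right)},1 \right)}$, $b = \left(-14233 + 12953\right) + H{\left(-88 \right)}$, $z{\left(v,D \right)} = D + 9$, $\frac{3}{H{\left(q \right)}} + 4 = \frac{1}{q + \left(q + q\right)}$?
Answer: $- \frac{26425}{338438} \approx -0.078079$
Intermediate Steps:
$H{\left(q \right)} = \frac{3}{-4 + \frac{1}{3 q}}$ ($H{\left(q \right)} = \frac{3}{-4 + \frac{1}{q + \left(q + q\right)}} = \frac{3}{-4 + \frac{1}{q + 2 q}} = \frac{3}{-4 + \frac{1}{3 q}}$)
$j{\left(B \right)} = -3$
$z{\left(v,D \right)} = 9 + D$
$b = - \frac{1353752}{1057}$ ($b = \left(-14233 + 12953\right) - - \frac{792}{-1 + 12 \left(-88\right)} = -1280 - - \frac{792}{-1 - 1056} = -1280 - - \frac{792}{-1057} = -1280 - \left(-792\right) \left(- \frac{1}{1057}\right) = -1280 - \frac{792}{1057} = - \frac{1353752}{1057} \approx -1280.8$)
$V = 100$ ($V = \left(9 + 1\right)^{2} = 10^{2} = 100$)
$\frac{V}{b} = \frac{100}{- \frac{1353752}{1057}} = 100 \left(- \frac{1057}{1353752}\right) = - \frac{26425}{338438}$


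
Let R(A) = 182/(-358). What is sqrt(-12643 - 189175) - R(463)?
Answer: 91/179 + I*sqrt(201818) ≈ 0.50838 + 449.24*I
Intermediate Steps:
R(A) = -91/179 (R(A) = 182*(-1/358) = -91/179)
sqrt(-12643 - 189175) - R(463) = sqrt(-12643 - 189175) - 1*(-91/179) = sqrt(-201818) + 91/179 = I*sqrt(201818) + 91/179 = 91/179 + I*sqrt(201818)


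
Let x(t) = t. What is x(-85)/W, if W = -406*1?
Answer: 85/406 ≈ 0.20936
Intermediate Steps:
W = -406
x(-85)/W = -85/(-406) = -85*(-1/406) = 85/406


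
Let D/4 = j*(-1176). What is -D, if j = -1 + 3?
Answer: 9408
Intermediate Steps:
j = 2
D = -9408 (D = 4*(2*(-1176)) = 4*(-2352) = -9408)
-D = -1*(-9408) = 9408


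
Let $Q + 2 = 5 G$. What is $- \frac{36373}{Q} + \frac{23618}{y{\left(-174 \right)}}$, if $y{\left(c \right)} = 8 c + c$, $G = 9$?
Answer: $- \frac{28987846}{33669} \approx -860.97$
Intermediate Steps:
$y{\left(c \right)} = 9 c$
$Q = 43$ ($Q = -2 + 5 \cdot 9 = -2 + 45 = 43$)
$- \frac{36373}{Q} + \frac{23618}{y{\left(-174 \right)}} = - \frac{36373}{43} + \frac{23618}{9 \left(-174\right)} = \left(-36373\right) \frac{1}{43} + \frac{23618}{-1566} = - \frac{36373}{43} + 23618 \left(- \frac{1}{1566}\right) = - \frac{36373}{43} - \frac{11809}{783} = - \frac{28987846}{33669}$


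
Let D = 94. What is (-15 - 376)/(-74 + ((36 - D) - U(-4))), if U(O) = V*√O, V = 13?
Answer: 12903/4525 - 5083*I/9050 ≈ 2.8515 - 0.56166*I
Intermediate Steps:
U(O) = 13*√O
(-15 - 376)/(-74 + ((36 - D) - U(-4))) = (-15 - 376)/(-74 + ((36 - 1*94) - 13*√(-4))) = -391/(-74 + ((36 - 94) - 13*2*I)) = -391/(-74 + (-58 - 26*I)) = -391*(-132 + 26*I)/18100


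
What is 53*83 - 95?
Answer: 4304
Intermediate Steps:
53*83 - 95 = 4399 - 95 = 4304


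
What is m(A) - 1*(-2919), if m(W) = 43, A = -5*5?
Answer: 2962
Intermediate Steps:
A = -25
m(A) - 1*(-2919) = 43 - 1*(-2919) = 43 + 2919 = 2962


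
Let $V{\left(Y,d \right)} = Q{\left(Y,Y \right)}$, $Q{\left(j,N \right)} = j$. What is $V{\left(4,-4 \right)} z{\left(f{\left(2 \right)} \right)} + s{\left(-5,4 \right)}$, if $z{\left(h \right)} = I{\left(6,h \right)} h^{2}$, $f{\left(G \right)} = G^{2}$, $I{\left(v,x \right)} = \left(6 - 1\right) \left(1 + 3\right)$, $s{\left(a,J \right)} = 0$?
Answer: $1280$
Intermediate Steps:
$I{\left(v,x \right)} = 20$ ($I{\left(v,x \right)} = 5 \cdot 4 = 20$)
$V{\left(Y,d \right)} = Y$
$z{\left(h \right)} = 20 h^{2}$
$V{\left(4,-4 \right)} z{\left(f{\left(2 \right)} \right)} + s{\left(-5,4 \right)} = 4 \cdot 20 \left(2^{2}\right)^{2} + 0 = 4 \cdot 20 \cdot 4^{2} + 0 = 4 \cdot 20 \cdot 16 + 0 = 4 \cdot 320 + 0 = 1280 + 0 = 1280$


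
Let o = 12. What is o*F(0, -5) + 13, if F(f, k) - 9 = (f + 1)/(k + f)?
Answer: 593/5 ≈ 118.60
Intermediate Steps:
F(f, k) = 9 + (1 + f)/(f + k) (F(f, k) = 9 + (f + 1)/(k + f) = 9 + (1 + f)/(f + k))
o*F(0, -5) + 13 = 12*((1 + 9*(-5) + 10*0)/(0 - 5)) + 13 = 12*((1 - 45 + 0)/(-5)) + 13 = 12*(-1/5*(-44)) + 13 = 12*(44/5) + 13 = 528/5 + 13 = 593/5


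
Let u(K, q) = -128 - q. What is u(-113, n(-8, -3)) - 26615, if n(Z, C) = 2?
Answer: -26745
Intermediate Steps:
u(-113, n(-8, -3)) - 26615 = (-128 - 1*2) - 26615 = (-128 - 2) - 26615 = -130 - 26615 = -26745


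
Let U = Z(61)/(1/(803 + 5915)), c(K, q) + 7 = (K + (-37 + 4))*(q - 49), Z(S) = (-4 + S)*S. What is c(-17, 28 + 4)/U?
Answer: 281/7786162 ≈ 3.6090e-5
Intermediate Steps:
Z(S) = S*(-4 + S)
c(K, q) = -7 + (-49 + q)*(-33 + K) (c(K, q) = -7 + (K + (-37 + 4))*(q - 49) = -7 + (K - 33)*(-49 + q) = -7 + (-33 + K)*(-49 + q) = -7 + (-49 + q)*(-33 + K))
U = 23358486 (U = (61*(-4 + 61))/(1/(803 + 5915)) = (61*57)/(1/6718) = 3477/(1/6718) = 3477*6718 = 23358486)
c(-17, 28 + 4)/U = (1610 - 49*(-17) - 33*(28 + 4) - 17*(28 + 4))/23358486 = (1610 + 833 - 33*32 - 17*32)*(1/23358486) = (1610 + 833 - 1056 - 544)*(1/23358486) = 843*(1/23358486) = 281/7786162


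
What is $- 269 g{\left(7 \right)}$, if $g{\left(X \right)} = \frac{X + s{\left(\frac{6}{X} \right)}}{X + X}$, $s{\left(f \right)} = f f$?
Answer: $- \frac{101951}{686} \approx -148.62$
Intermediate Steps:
$s{\left(f \right)} = f^{2}$
$g{\left(X \right)} = \frac{X + \frac{36}{X^{2}}}{2 X}$ ($g{\left(X \right)} = \frac{X + \left(\frac{6}{X}\right)^{2}}{X + X} = \frac{X + \frac{36}{X^{2}}}{2 X}$)
$- 269 g{\left(7 \right)} = - 269 \left(\frac{1}{2} + \frac{18}{343}\right) = \left(-269\right) \frac{379}{686} = - \frac{101951}{686}$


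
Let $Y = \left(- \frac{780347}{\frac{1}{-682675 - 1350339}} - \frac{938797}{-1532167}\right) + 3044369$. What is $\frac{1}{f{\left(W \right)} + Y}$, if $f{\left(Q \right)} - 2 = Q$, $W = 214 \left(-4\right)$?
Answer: $\frac{1532167}{2430720769203410088} \approx 6.3033 \cdot 10^{-13}$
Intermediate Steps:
$W = -856$
$f{\left(Q \right)} = 2 + Q$
$Y = \frac{2430720770511880706}{1532167}$ ($Y = \left(- \frac{780347}{\frac{1}{-2033014}} - - \frac{938797}{1532167}\right) + 3044369 = \left(- \frac{780347}{- \frac{1}{2033014}} + \frac{938797}{1532167}\right) + 3044369 = \left(\left(-780347\right) \left(-2033014\right) + \frac{938797}{1532167}\right) + 3044369 = \left(1586456375858 + \frac{938797}{1532167}\right) + 3044369 = \frac{2430716106030163083}{1532167} + 3044369 = \frac{2430720770511880706}{1532167} \approx 1.5865 \cdot 10^{12}$)
$\frac{1}{f{\left(W \right)} + Y} = \frac{1}{\left(2 - 856\right) + \frac{2430720770511880706}{1532167}} = \frac{1}{-854 + \frac{2430720770511880706}{1532167}} = \frac{1}{\frac{2430720769203410088}{1532167}} = \frac{1532167}{2430720769203410088}$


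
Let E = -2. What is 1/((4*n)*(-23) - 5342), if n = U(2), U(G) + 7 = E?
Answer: -1/4514 ≈ -0.00022153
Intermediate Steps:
U(G) = -9 (U(G) = -7 - 2 = -9)
n = -9
1/((4*n)*(-23) - 5342) = 1/((4*(-9))*(-23) - 5342) = 1/(-36*(-23) - 5342) = 1/(828 - 5342) = 1/(-4514) = -1/4514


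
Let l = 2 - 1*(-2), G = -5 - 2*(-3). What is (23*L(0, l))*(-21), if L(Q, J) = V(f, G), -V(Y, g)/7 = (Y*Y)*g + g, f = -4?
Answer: 57477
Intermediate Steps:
G = 1 (G = -5 + 6 = 1)
l = 4 (l = 2 + 2 = 4)
V(Y, g) = -7*g - 7*g*Y² (V(Y, g) = -7*((Y*Y)*g + g) = -7*(Y²*g + g) = -7*(g*Y² + g) = -7*(g + g*Y²) = -7*g - 7*g*Y²)
L(Q, J) = -119 (L(Q, J) = -7*1*(1 + (-4)²) = -7*1*(1 + 16) = -7*1*17 = -119)
(23*L(0, l))*(-21) = (23*(-119))*(-21) = -2737*(-21) = 57477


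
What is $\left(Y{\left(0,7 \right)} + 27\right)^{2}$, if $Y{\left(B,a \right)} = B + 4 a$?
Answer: $3025$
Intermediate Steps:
$\left(Y{\left(0,7 \right)} + 27\right)^{2} = \left(\left(0 + 4 \cdot 7\right) + 27\right)^{2} = \left(\left(0 + 28\right) + 27\right)^{2} = \left(28 + 27\right)^{2} = 55^{2} = 3025$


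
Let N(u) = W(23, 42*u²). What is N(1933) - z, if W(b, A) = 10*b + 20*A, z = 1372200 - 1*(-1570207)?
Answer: 3135708583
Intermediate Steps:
z = 2942407 (z = 1372200 + 1570207 = 2942407)
N(u) = 230 + 840*u² (N(u) = 10*23 + 20*(42*u²) = 230 + 840*u²)
N(1933) - z = (230 + 840*1933²) - 1*2942407 = (230 + 840*3736489) - 2942407 = (230 + 3138650760) - 2942407 = 3138650990 - 2942407 = 3135708583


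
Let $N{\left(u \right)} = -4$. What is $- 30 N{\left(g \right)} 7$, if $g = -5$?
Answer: $840$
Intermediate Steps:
$- 30 N{\left(g \right)} 7 = \left(-30\right) \left(-4\right) 7 = 120 \cdot 7 = 840$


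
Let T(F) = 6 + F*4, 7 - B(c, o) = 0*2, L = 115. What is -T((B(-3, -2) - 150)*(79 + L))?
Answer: 110962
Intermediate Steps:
B(c, o) = 7 (B(c, o) = 7 - 0*2 = 7 - 1*0 = 7 + 0 = 7)
T(F) = 6 + 4*F
-T((B(-3, -2) - 150)*(79 + L)) = -(6 + 4*((7 - 150)*(79 + 115))) = -(6 + 4*(-143*194)) = -(6 + 4*(-27742)) = -(6 - 110968) = -1*(-110962) = 110962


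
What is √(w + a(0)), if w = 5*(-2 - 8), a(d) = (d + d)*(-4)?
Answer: 5*I*√2 ≈ 7.0711*I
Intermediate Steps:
a(d) = -8*d (a(d) = (2*d)*(-4) = -8*d)
w = -50 (w = 5*(-10) = -50)
√(w + a(0)) = √(-50 - 8*0) = √(-50 + 0) = √(-50) = 5*I*√2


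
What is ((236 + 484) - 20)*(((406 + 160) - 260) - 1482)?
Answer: -823200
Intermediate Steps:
((236 + 484) - 20)*(((406 + 160) - 260) - 1482) = (720 - 20)*((566 - 260) - 1482) = 700*(306 - 1482) = 700*(-1176) = -823200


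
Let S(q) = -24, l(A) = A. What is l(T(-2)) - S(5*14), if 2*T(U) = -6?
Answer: 21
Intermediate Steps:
T(U) = -3 (T(U) = (½)*(-6) = -3)
l(T(-2)) - S(5*14) = -3 - 1*(-24) = -3 + 24 = 21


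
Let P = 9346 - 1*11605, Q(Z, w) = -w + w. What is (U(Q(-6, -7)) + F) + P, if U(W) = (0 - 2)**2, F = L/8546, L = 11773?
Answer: -19259457/8546 ≈ -2253.6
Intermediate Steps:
Q(Z, w) = 0
F = 11773/8546 ≈ 1.3776
U(W) = 4 (U(W) = (-2)**2 = 4)
P = -2259 (P = 9346 - 11605 = -2259)
(U(Q(-6, -7)) + F) + P = (4 + 11773/8546) - 2259 = 45957/8546 - 2259 = -19259457/8546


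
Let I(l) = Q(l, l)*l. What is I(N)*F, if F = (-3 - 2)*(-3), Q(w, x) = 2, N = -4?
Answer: -120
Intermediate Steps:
I(l) = 2*l
F = 15 (F = -5*(-3) = 15)
I(N)*F = (2*(-4))*15 = -8*15 = -120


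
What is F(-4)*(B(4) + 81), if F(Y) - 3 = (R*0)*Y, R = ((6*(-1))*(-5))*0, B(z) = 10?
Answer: 273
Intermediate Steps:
R = 0 (R = -6*(-5)*0 = 30*0 = 0)
F(Y) = 3 (F(Y) = 3 + (0*0)*Y = 3 + 0*Y = 3 + 0 = 3)
F(-4)*(B(4) + 81) = 3*(10 + 81) = 3*91 = 273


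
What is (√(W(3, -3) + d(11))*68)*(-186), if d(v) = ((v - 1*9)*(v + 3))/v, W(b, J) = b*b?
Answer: -12648*√1397/11 ≈ -42976.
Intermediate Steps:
W(b, J) = b²
d(v) = (-9 + v)*(3 + v)/v (d(v) = ((v - 9)*(3 + v))/v = ((-9 + v)*(3 + v))/v = (-9 + v)*(3 + v)/v)
(√(W(3, -3) + d(11))*68)*(-186) = (√(3² + (-6 + 11 - 27/11))*68)*(-186) = (√(9 + (-6 + 11 - 27*1/11))*68)*(-186) = (√(9 + (-6 + 11 - 27/11))*68)*(-186) = (√(9 + 28/11)*68)*(-186) = (√(127/11)*68)*(-186) = ((√1397/11)*68)*(-186) = (68*√1397/11)*(-186) = -12648*√1397/11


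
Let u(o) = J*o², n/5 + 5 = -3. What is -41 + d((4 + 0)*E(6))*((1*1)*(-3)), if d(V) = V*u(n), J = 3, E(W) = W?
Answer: -345641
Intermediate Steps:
n = -40 (n = -25 + 5*(-3) = -25 - 15 = -40)
u(o) = 3*o²
d(V) = 4800*V (d(V) = V*(3*(-40)²) = V*(3*1600) = V*4800 = 4800*V)
-41 + d((4 + 0)*E(6))*((1*1)*(-3)) = -41 + (4800*((4 + 0)*6))*((1*1)*(-3)) = -41 + (4800*(4*6))*(1*(-3)) = -41 + (4800*24)*(-3) = -41 + 115200*(-3) = -41 - 345600 = -345641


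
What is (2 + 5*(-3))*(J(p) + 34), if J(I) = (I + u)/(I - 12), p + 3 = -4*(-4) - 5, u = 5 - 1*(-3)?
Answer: -390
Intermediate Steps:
u = 8 (u = 5 + 3 = 8)
p = 8 (p = -3 + (-4*(-4) - 5) = -3 + (16 - 5) = -3 + 11 = 8)
J(I) = (8 + I)/(-12 + I) (J(I) = (I + 8)/(I - 12) = (8 + I)/(-12 + I))
(2 + 5*(-3))*(J(p) + 34) = (2 + 5*(-3))*((8 + 8)/(-12 + 8) + 34) = (2 - 15)*(16/(-4) + 34) = -13*(-¼*16 + 34) = -13*(-4 + 34) = -13*30 = -390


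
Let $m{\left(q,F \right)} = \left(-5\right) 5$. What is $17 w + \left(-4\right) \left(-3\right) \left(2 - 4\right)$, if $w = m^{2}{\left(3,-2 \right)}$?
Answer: $10601$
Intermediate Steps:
$m{\left(q,F \right)} = -25$
$w = 625$ ($w = \left(-25\right)^{2} = 625$)
$17 w + \left(-4\right) \left(-3\right) \left(2 - 4\right) = 17 \cdot 625 + \left(-4\right) \left(-3\right) \left(2 - 4\right) = 10625 + 12 \left(-2\right) = 10625 - 24 = 10601$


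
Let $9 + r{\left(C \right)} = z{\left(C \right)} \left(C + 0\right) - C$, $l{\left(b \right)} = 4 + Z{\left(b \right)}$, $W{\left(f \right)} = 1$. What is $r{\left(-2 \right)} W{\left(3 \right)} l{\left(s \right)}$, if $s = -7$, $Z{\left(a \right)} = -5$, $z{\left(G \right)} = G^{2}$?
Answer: $15$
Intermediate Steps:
$l{\left(b \right)} = -1$ ($l{\left(b \right)} = 4 - 5 = -1$)
$r{\left(C \right)} = -9 + C^{3} - C$ ($r{\left(C \right)} = -9 + \left(C^{2} \left(C + 0\right) - C\right) = -9 - \left(C - C^{2} C\right) = -9 + \left(C^{3} - C\right) = -9 + C^{3} - C$)
$r{\left(-2 \right)} W{\left(3 \right)} l{\left(s \right)} = \left(-9 + \left(-2\right)^{3} - -2\right) 1 \left(-1\right) = \left(-9 - 8 + 2\right) 1 \left(-1\right) = \left(-15\right) 1 \left(-1\right) = \left(-15\right) \left(-1\right) = 15$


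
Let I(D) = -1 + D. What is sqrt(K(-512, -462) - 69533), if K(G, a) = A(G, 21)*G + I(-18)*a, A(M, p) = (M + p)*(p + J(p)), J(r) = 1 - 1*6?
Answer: sqrt(3961517) ≈ 1990.4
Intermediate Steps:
J(r) = -5 (J(r) = 1 - 6 = -5)
A(M, p) = (-5 + p)*(M + p) (A(M, p) = (M + p)*(p - 5) = (M + p)*(-5 + p) = (-5 + p)*(M + p))
K(G, a) = -19*a + G*(336 + 16*G) (K(G, a) = (21**2 - 5*G - 5*21 + G*21)*G + (-1 - 18)*a = (441 - 5*G - 105 + 21*G)*G - 19*a = (336 + 16*G)*G - 19*a = G*(336 + 16*G) - 19*a = -19*a + G*(336 + 16*G))
sqrt(K(-512, -462) - 69533) = sqrt((-19*(-462) + 16*(-512)*(21 - 512)) - 69533) = sqrt((8778 + 16*(-512)*(-491)) - 69533) = sqrt((8778 + 4022272) - 69533) = sqrt(4031050 - 69533) = sqrt(3961517)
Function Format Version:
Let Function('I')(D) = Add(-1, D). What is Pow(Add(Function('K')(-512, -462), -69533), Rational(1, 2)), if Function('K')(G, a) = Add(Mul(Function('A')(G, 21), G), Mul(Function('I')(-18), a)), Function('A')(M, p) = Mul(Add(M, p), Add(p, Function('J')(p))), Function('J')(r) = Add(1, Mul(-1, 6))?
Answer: Pow(3961517, Rational(1, 2)) ≈ 1990.4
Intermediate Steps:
Function('J')(r) = -5 (Function('J')(r) = Add(1, -6) = -5)
Function('A')(M, p) = Mul(Add(-5, p), Add(M, p)) (Function('A')(M, p) = Mul(Add(M, p), Add(p, -5)) = Mul(Add(M, p), Add(-5, p)) = Mul(Add(-5, p), Add(M, p)))
Function('K')(G, a) = Add(Mul(-19, a), Mul(G, Add(336, Mul(16, G)))) (Function('K')(G, a) = Add(Mul(Add(Pow(21, 2), Mul(-5, G), Mul(-5, 21), Mul(G, 21)), G), Mul(Add(-1, -18), a)) = Add(Mul(Add(441, Mul(-5, G), -105, Mul(21, G)), G), Mul(-19, a)) = Add(Mul(Add(336, Mul(16, G)), G), Mul(-19, a)) = Add(Mul(G, Add(336, Mul(16, G))), Mul(-19, a)) = Add(Mul(-19, a), Mul(G, Add(336, Mul(16, G)))))
Pow(Add(Function('K')(-512, -462), -69533), Rational(1, 2)) = Pow(Add(Add(Mul(-19, -462), Mul(16, -512, Add(21, -512))), -69533), Rational(1, 2)) = Pow(Add(Add(8778, Mul(16, -512, -491)), -69533), Rational(1, 2)) = Pow(Add(Add(8778, 4022272), -69533), Rational(1, 2)) = Pow(Add(4031050, -69533), Rational(1, 2)) = Pow(3961517, Rational(1, 2))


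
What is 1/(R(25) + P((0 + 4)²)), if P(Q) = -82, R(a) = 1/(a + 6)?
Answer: -31/2541 ≈ -0.012200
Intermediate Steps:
R(a) = 1/(6 + a)
1/(R(25) + P((0 + 4)²)) = 1/(1/(6 + 25) - 82) = 1/(1/31 - 82) = 1/(-2541/31) = -31/2541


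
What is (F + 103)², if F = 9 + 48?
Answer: 25600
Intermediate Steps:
F = 57
(F + 103)² = (57 + 103)² = 160² = 25600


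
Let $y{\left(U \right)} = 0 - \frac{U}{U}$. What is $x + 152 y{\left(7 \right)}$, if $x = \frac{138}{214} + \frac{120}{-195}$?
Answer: $- \frac{211391}{1391} \approx -151.97$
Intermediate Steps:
$y{\left(U \right)} = -1$ ($y{\left(U \right)} = 0 - 1 = -1$)
$x = \frac{41}{1391}$ ($x = 138 \cdot \frac{1}{214} + 120 \left(- \frac{1}{195}\right) = \frac{69}{107} - \frac{8}{13} = \frac{41}{1391} \approx 0.029475$)
$x + 152 y{\left(7 \right)} = \frac{41}{1391} + 152 \left(-1\right) = \frac{41}{1391} - 152 = - \frac{211391}{1391}$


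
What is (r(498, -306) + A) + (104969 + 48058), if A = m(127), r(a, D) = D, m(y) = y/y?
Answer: 152722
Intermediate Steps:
m(y) = 1
A = 1
(r(498, -306) + A) + (104969 + 48058) = (-306 + 1) + (104969 + 48058) = -305 + 153027 = 152722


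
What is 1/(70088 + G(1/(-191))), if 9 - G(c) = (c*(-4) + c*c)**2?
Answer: 1330863361/93289528430792 ≈ 1.4266e-5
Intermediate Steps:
G(c) = 9 - (c**2 - 4*c)**2 (G(c) = 9 - (c*(-4) + c*c)**2 = 9 - (-4*c + c**2)**2 = 9 - (c**2 - 4*c)**2)
1/(70088 + G(1/(-191))) = 1/(70088 + (9 - (1/(-191))**2*(-4 + 1/(-191))**2)) = 1/(70088 + (9 - (-1/191)**2*(-4 - 1/191)**2)) = 1/(70088 + (9 - 1*1/36481*(-765/191)**2)) = 1/(70088 + (9 - 1*1/36481*585225/36481)) = 1/(70088 + (9 - 585225/1330863361)) = 1/(70088 + 11977185024/1330863361) = 1/(93289528430792/1330863361) = 1330863361/93289528430792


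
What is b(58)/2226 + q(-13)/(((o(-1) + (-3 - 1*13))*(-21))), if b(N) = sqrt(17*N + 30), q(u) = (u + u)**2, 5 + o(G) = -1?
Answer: 338/231 + sqrt(254)/1113 ≈ 1.4775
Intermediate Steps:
o(G) = -6 (o(G) = -5 - 1 = -6)
q(u) = 4*u**2 (q(u) = (2*u)**2 = 4*u**2)
b(N) = sqrt(30 + 17*N)
b(58)/2226 + q(-13)/(((o(-1) + (-3 - 1*13))*(-21))) = sqrt(30 + 17*58)/2226 + (4*(-13)**2)/(((-6 + (-3 - 1*13))*(-21))) = sqrt(30 + 986)*(1/2226) + (4*169)/(((-6 + (-3 - 13))*(-21))) = sqrt(1016)*(1/2226) + 676/(((-6 - 16)*(-21))) = (2*sqrt(254))*(1/2226) + 676/((-22*(-21))) = sqrt(254)/1113 + 676/462 = sqrt(254)/1113 + 676*(1/462) = sqrt(254)/1113 + 338/231 = 338/231 + sqrt(254)/1113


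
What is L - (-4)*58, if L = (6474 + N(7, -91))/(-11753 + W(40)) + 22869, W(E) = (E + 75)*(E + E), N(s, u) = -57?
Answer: 854644/37 ≈ 23099.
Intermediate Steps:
W(E) = 2*E*(75 + E) (W(E) = (75 + E)*(2*E) = 2*E*(75 + E))
L = 846060/37 (L = (6474 - 57)/(-11753 + 2*40*(75 + 40)) + 22869 = 6417/(-11753 + 2*40*115) + 22869 = 6417/(-11753 + 9200) + 22869 = 6417/(-2553) + 22869 = 6417*(-1/2553) + 22869 = -93/37 + 22869 = 846060/37 ≈ 22867.)
L - (-4)*58 = 846060/37 - (-4)*58 = 846060/37 - 1*(-232) = 846060/37 + 232 = 854644/37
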